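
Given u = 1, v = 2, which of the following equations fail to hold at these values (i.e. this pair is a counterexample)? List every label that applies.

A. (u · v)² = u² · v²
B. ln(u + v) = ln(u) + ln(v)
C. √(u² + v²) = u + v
B, C

Evaluating each claim at the given values:
A. LHS = 4, RHS = 4 → holds here (LHS = RHS)
B. LHS = ln(3) ≈ 1.099, RHS = ln(2) ≈ 0.6931 → fails here (LHS ≠ RHS)
C. LHS = √(5) ≈ 2.236, RHS = 3 → fails here (LHS ≠ RHS)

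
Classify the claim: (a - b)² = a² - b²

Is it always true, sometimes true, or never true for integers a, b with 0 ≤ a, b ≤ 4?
It holds at (a, b) = (1, 0) (both sides equal 1), but fails at (a, b) = (1, 4) (LHS = 9, RHS = -15).

Answer: Sometimes true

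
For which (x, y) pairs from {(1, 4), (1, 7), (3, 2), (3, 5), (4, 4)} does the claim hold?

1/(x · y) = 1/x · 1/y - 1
Testing each pair:
(1, 4): LHS = 1/4, RHS = -3/4 → fails
(1, 7): LHS = 1/7, RHS = -6/7 → fails
(3, 2): LHS = 1/6, RHS = -5/6 → fails
(3, 5): LHS = 1/15, RHS = -14/15 → fails
(4, 4): LHS = 1/16, RHS = -15/16 → fails

No pair satisfies the claim.

Answer: None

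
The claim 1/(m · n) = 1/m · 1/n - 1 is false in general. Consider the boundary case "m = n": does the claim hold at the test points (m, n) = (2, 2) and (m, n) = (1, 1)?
No, fails at both test points

At (2, 2): LHS = 1/4 ≠ RHS = -3/4
At (1, 1): LHS = 1 ≠ RHS = 0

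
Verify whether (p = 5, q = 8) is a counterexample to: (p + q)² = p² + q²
Substituting p = 5, q = 8:
LHS = (5 + 8)² = 169
RHS = 5² + 8² = 89

Since LHS ≠ RHS, this pair disproves the claim.

Answer: Yes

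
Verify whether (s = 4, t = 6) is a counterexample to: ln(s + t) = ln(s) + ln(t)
Substituting s = 4, t = 6:
LHS = ln(4 + 6) = ln(10) ≈ 2.303
RHS = ln(4) + ln(6) ≈ 3.178

Since LHS ≠ RHS, this pair disproves the claim.

Answer: Yes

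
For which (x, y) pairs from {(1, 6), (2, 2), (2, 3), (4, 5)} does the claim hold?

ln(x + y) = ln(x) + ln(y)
(2, 2)

Testing each pair:
(1, 6): LHS = ln(7) ≈ 1.946, RHS = ln(6) ≈ 1.792 → fails
(2, 2): LHS = ln(4) ≈ 1.386, RHS = 2·ln(2) ≈ 1.386 → holds
(2, 3): LHS = ln(5) ≈ 1.609, RHS = ln(2) + ln(3) ≈ 1.792 → fails
(4, 5): LHS = ln(9) ≈ 2.197, RHS = ln(4) + ln(5) ≈ 2.996 → fails

1 of 4 pairs satisfies the claim.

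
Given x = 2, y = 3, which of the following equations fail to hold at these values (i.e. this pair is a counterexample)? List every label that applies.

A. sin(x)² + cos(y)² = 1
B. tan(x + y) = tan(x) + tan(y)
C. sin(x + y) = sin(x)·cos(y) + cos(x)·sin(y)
Evaluating each claim at the given values:
A. LHS = sin(2)² + cos(3)² ≈ 1.807, RHS = 1 → fails here (LHS ≠ RHS)
B. LHS = tan(5) ≈ -3.381, RHS = tan(2) + tan(3) ≈ -2.328 → fails here (LHS ≠ RHS)
C. LHS = sin(5) ≈ -0.9589, RHS = sin(2)·cos(3) + sin(3)·cos(2) ≈ -0.9589 → holds here (LHS = RHS)

Answer: A, B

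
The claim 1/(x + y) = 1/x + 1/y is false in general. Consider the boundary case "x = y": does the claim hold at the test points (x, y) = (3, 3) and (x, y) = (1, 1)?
At (3, 3): LHS = 1/6 ≠ RHS = 2/3
At (1, 1): LHS = 1/2 ≠ RHS = 2

Answer: No, fails at both test points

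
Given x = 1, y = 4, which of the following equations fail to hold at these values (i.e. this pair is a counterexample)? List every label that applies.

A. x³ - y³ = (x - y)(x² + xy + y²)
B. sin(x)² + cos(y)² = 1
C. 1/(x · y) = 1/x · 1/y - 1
Evaluating each claim at the given values:
A. LHS = -63, RHS = -63 → holds here (LHS = RHS)
B. LHS = cos(4)² + sin(1)² ≈ 1.135, RHS = 1 → fails here (LHS ≠ RHS)
C. LHS = 1/4, RHS = -3/4 → fails here (LHS ≠ RHS)

Answer: B, C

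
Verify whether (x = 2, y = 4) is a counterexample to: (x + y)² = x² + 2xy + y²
No

Substituting x = 2, y = 4:
LHS = (2 + 4)² = 36
RHS = 2² + 2·2·4 + 4² = 36

The sides agree, so this pair does not disprove the claim.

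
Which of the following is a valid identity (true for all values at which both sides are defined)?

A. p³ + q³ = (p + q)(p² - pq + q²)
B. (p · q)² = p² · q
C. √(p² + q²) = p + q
A: holds — e.g. at (2, 2), both sides equal 16.
B: fails at (2, 7) — LHS = 196, RHS = 28.
C: fails at (2, 3) — LHS = √(13) ≈ 3.606, RHS = 5.

Answer: A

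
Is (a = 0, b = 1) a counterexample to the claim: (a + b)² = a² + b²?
Substituting a = 0, b = 1:
LHS = (0 + 1)² = 1
RHS = 0² + 1² = 1

The sides agree, so this pair does not disprove the claim.

Answer: No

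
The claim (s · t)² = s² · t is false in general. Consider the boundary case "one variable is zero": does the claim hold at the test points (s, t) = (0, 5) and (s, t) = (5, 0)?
At (0, 5): LHS = 0, RHS = 0 → equal
At (5, 0): LHS = 0, RHS = 0 → equal

So the claim does hold at both of these boundary points, even though it is not an identity.

Answer: Yes, holds at both test points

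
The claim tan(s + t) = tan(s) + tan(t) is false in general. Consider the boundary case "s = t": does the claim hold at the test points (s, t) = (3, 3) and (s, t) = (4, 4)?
At (3, 3): LHS = tan(6) ≈ -0.291 ≠ RHS = 2·tan(3) ≈ -0.2851
At (4, 4): LHS = tan(8) ≈ -6.8 ≠ RHS = 2·tan(4) ≈ 2.316

Answer: No, fails at both test points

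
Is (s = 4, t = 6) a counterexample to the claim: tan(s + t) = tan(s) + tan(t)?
Yes

Substituting s = 4, t = 6:
LHS = tan(4 + 6) = tan(10) ≈ 0.6484
RHS = tan(4) + tan(6) ≈ 0.8668

Since LHS ≠ RHS, this pair disproves the claim.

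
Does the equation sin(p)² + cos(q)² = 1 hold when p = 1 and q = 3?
Substituting p = 1, q = 3:

LHS = sin(1)² + cos(3)² ≈ 1.688
RHS = 1

LHS ≠ RHS, so the equation does not hold at this point.

Answer: Fails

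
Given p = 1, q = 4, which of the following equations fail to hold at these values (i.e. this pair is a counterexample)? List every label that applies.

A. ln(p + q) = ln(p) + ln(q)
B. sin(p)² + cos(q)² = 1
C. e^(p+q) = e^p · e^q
A, B

Evaluating each claim at the given values:
A. LHS = ln(5) ≈ 1.609, RHS = ln(4) ≈ 1.386 → fails here (LHS ≠ RHS)
B. LHS = cos(4)² + sin(1)² ≈ 1.135, RHS = 1 → fails here (LHS ≠ RHS)
C. LHS = e^5 ≈ 148.4, RHS = e^5 ≈ 148.4 → holds here (LHS = RHS)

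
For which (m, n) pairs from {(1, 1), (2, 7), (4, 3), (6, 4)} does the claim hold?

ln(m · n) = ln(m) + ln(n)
All pairs

Testing each pair:
(1, 1): LHS = 0, RHS = 0 → holds
(2, 7): LHS = ln(14) ≈ 2.639, RHS = ln(2) + ln(7) ≈ 2.639 → holds
(4, 3): LHS = ln(12) ≈ 2.485, RHS = ln(3) + ln(4) ≈ 2.485 → holds
(6, 4): LHS = ln(24) ≈ 3.178, RHS = ln(4) + ln(6) ≈ 3.178 → holds

Every pair satisfies the claim.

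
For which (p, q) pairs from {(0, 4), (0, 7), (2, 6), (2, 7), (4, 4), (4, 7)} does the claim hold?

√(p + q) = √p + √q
(0, 4), (0, 7)

Testing each pair:
(0, 4): LHS = 2, RHS = 2 → holds
(0, 7): LHS = √(7) ≈ 2.646, RHS = √(7) ≈ 2.646 → holds
(2, 6): LHS = 2·√(2) ≈ 2.828, RHS = √(2) + √(6) ≈ 3.864 → fails
(2, 7): LHS = 3, RHS = √(2) + √(7) ≈ 4.06 → fails
(4, 4): LHS = 2·√(2) ≈ 2.828, RHS = 4 → fails
(4, 7): LHS = √(11) ≈ 3.317, RHS = 2 + √(7) ≈ 4.646 → fails

2 of 6 pairs satisfy the claim.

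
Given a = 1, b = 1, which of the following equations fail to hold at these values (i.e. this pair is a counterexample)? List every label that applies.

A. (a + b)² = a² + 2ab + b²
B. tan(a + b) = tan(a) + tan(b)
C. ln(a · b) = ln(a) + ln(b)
Evaluating each claim at the given values:
A. LHS = 4, RHS = 4 → holds here (LHS = RHS)
B. LHS = tan(2) ≈ -2.185, RHS = 2·tan(1) ≈ 3.115 → fails here (LHS ≠ RHS)
C. LHS = 0, RHS = 0 → holds here (LHS = RHS)

Answer: B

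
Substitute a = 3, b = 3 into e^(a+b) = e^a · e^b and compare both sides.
LHS = e^(3+3) = e^6 ≈ 403.4
RHS = e^3 · e^3 = e^6 ≈ 403.4

LHS = RHS: the two sides agree.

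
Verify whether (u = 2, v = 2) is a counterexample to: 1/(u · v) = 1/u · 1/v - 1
Substituting u = 2, v = 2:
LHS = 1/(2 · 2) = 1/4
RHS = 1/2 · 1/2 - 1 = -3/4

Since LHS ≠ RHS, this pair disproves the claim.

Answer: Yes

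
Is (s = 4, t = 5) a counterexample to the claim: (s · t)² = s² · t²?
Substituting s = 4, t = 5:
LHS = (4 · 5)² = 400
RHS = 4² · 5² = 400

The sides agree, so this pair does not disprove the claim.

Answer: No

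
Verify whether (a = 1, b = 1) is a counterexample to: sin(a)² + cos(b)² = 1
No

Substituting a = 1, b = 1:
LHS = sin(1)² + cos(1)² = 1
RHS = 1

The sides agree, so this pair does not disprove the claim.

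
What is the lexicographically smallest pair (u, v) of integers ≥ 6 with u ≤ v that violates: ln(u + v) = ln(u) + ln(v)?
(u, v) = (6, 6)

Substituting (6, 6) into the claim:
LHS = ln(6 + 6) = ln(12) ≈ 2.485
RHS = ln(6) + ln(6) = 2·ln(6) ≈ 3.584

Since LHS ≠ RHS, this pair disproves the claim, and no lexicographically smaller pair (u ≤ v, integers ≥ 6) does.

For instance (7, 12) is also a counterexample (LHS = ln(19) ≈ 2.944, RHS = ln(7) + ln(12) ≈ 4.431), but it's lexicographically larger.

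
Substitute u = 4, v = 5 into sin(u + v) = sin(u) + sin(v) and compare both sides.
LHS = sin(4 + 5) = sin(9) ≈ 0.4121
RHS = sin(4) + sin(5) ≈ -1.716

LHS ≠ RHS (they differ by about 2.128), so the equation does not hold here.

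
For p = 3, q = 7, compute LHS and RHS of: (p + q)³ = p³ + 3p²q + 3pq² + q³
LHS = (3 + 7)³ = 1000
RHS = 3³ + 3·3²·7 + 3·3·7² + 7³ = 1000

LHS = RHS: the two sides agree.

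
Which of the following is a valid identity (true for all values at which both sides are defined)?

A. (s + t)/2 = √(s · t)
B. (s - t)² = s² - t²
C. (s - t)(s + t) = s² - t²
A: fails at (5, 8) — LHS = 13/2, RHS = 2·√(10) ≈ 6.325.
B: fails at (1, 4) — LHS = 9, RHS = -15.
C: holds — e.g. at (5, 8), both sides equal -39.

Answer: C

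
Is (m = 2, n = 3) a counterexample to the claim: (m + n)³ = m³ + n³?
Substituting m = 2, n = 3:
LHS = (2 + 3)³ = 125
RHS = 2³ + 3³ = 35

Since LHS ≠ RHS, this pair disproves the claim.

Answer: Yes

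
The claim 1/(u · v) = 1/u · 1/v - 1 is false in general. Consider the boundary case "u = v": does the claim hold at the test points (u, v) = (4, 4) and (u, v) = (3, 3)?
No, fails at both test points

At (4, 4): LHS = 1/16 ≠ RHS = -15/16
At (3, 3): LHS = 1/9 ≠ RHS = -8/9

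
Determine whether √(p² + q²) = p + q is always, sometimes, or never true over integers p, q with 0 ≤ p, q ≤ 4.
Sometimes true

It holds at (p, q) = (0, 0) (both sides equal 0), but fails at (p, q) = (4, 3) (LHS = 5, RHS = 7).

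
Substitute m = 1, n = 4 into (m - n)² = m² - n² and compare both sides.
LHS = (1 - 4)² = 9
RHS = 1² - 4² = -15

LHS ≠ RHS, so the equation does not hold here.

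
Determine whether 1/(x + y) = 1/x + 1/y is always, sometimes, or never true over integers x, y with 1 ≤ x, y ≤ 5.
The claim fails for every pair in the range. For instance at (x, y) = (3, 2): LHS = 1/5, RHS = 5/6.

Answer: Never true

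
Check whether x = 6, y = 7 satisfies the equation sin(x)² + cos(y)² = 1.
Substituting x = 6, y = 7:

LHS = sin(6)² + cos(7)² ≈ 0.6464
RHS = 1

LHS ≠ RHS, so the equation does not hold at this point.

Answer: Fails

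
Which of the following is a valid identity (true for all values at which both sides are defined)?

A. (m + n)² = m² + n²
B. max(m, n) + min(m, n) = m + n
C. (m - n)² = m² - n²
B

A: fails at (1, 1) — LHS = 4, RHS = 2.
B: holds — e.g. at (2, 3), both sides equal 5.
C: fails at (3, 7) — LHS = 16, RHS = -40.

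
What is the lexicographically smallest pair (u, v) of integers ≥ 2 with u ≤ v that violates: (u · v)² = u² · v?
(u, v) = (2, 2)

Substituting (2, 2) into the claim:
LHS = (2 · 2)² = 16
RHS = 2² · 2 = 8

Since LHS ≠ RHS, this pair disproves the claim, and no lexicographically smaller pair (u ≤ v, integers ≥ 2) does.

For instance (2, 4) is also a counterexample (LHS = 64, RHS = 16), but it's lexicographically larger.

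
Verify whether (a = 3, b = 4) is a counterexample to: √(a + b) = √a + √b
Yes

Substituting a = 3, b = 4:
LHS = √(3 + 4) = √(7) ≈ 2.646
RHS = √3 + √4 = √(3) + 2 ≈ 3.732

Since LHS ≠ RHS, this pair disproves the claim.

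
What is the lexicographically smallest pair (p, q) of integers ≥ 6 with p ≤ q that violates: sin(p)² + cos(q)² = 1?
Substituting (6, 7) into the claim:
LHS = sin(6)² + cos(7)² ≈ 0.6464
RHS = 1

Since LHS ≠ RHS, this pair disproves the claim, and no lexicographically smaller pair (p ≤ q, integers ≥ 6) does.

For instance (8, 13) is also a counterexample (LHS = cos(13)² + sin(8)² ≈ 1.802, RHS = 1), but it's lexicographically larger.

Answer: (p, q) = (6, 7)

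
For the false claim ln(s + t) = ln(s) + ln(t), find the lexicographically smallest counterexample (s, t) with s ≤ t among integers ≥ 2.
(s, t) = (2, 3)

Substituting (2, 3) into the claim:
LHS = ln(2 + 3) = ln(5) ≈ 1.609
RHS = ln(2) + ln(3) ≈ 1.792

Since LHS ≠ RHS, this pair disproves the claim, and no lexicographically smaller pair (s ≤ t, integers ≥ 2) does.

For instance (6, 9) is also a counterexample (LHS = ln(15) ≈ 2.708, RHS = ln(6) + ln(9) ≈ 3.989), but it's lexicographically larger.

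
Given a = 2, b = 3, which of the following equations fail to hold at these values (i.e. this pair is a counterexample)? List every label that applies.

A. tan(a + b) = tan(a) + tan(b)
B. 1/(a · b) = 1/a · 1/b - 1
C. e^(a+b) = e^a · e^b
A, B

Evaluating each claim at the given values:
A. LHS = tan(5) ≈ -3.381, RHS = tan(2) + tan(3) ≈ -2.328 → fails here (LHS ≠ RHS)
B. LHS = 1/6, RHS = -5/6 → fails here (LHS ≠ RHS)
C. LHS = e^5 ≈ 148.4, RHS = e^5 ≈ 148.4 → holds here (LHS = RHS)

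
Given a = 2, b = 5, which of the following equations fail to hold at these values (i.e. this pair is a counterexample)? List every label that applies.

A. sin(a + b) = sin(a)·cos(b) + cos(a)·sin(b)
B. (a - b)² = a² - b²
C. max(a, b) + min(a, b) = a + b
Evaluating each claim at the given values:
A. LHS = sin(7) ≈ 0.657, RHS = sin(2)·cos(5) + sin(5)·cos(2) ≈ 0.657 → holds here (LHS = RHS)
B. LHS = 9, RHS = -21 → fails here (LHS ≠ RHS)
C. LHS = 7, RHS = 7 → holds here (LHS = RHS)

Answer: B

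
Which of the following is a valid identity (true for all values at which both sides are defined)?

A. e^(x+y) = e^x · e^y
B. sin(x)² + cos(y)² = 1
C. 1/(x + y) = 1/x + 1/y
A

A: holds — e.g. at (2, 2), both sides equal e^4 ≈ 54.6.
B: fails at (1, 5) — LHS = cos(5)² + sin(1)² ≈ 0.7885, RHS = 1.
C: fails at (3, 4) — LHS = 1/7, RHS = 7/12.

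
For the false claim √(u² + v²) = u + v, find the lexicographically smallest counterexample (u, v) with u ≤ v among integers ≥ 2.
(u, v) = (2, 2)

Substituting (2, 2) into the claim:
LHS = √(2² + 2²) = 2·√(2) ≈ 2.828
RHS = 2 + 2 = 4

Since LHS ≠ RHS, this pair disproves the claim, and no lexicographically smaller pair (u ≤ v, integers ≥ 2) does.

For instance (2, 3) is also a counterexample (LHS = √(13) ≈ 3.606, RHS = 5), but it's lexicographically larger.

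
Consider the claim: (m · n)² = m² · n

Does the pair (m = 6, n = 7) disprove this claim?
Yes

Substituting m = 6, n = 7:
LHS = (6 · 7)² = 1764
RHS = 6² · 7 = 252

Since LHS ≠ RHS, this pair disproves the claim.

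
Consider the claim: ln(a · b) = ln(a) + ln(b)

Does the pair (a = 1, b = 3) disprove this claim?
Substituting a = 1, b = 3:
LHS = ln(1 · 3) = ln(3) ≈ 1.099
RHS = ln(1) + ln(3) = ln(3) ≈ 1.099

The sides agree, so this pair does not disprove the claim.

Answer: No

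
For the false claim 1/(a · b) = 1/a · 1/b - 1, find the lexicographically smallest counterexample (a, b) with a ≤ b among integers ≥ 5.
Substituting (5, 5) into the claim:
LHS = 1/(5 · 5) = 1/25
RHS = 1/5 · 1/5 - 1 = -24/25

Since LHS ≠ RHS, this pair disproves the claim, and no lexicographically smaller pair (a ≤ b, integers ≥ 5) does.

For instance (9, 12) is also a counterexample (LHS = 1/108, RHS = -107/108), but it's lexicographically larger.

Answer: (a, b) = (5, 5)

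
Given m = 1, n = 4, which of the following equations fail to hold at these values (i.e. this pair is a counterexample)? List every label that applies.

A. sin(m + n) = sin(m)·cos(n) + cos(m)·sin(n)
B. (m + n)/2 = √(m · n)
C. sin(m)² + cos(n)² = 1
B, C

Evaluating each claim at the given values:
A. LHS = sin(5) ≈ -0.9589, RHS = sin(1)·cos(4) + sin(4)·cos(1) ≈ -0.9589 → holds here (LHS = RHS)
B. LHS = 5/2, RHS = 2 → fails here (LHS ≠ RHS)
C. LHS = cos(4)² + sin(1)² ≈ 1.135, RHS = 1 → fails here (LHS ≠ RHS)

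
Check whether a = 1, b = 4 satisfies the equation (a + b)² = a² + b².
Substituting a = 1, b = 4:

LHS = (1 + 4)² = 25
RHS = 1² + 4² = 17

LHS ≠ RHS, so the equation does not hold at this point.

Answer: Fails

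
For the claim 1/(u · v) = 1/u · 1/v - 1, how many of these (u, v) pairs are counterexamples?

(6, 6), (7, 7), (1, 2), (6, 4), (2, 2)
5

Testing each pair:
(6, 6): LHS = 1/36, RHS = -35/36 → counterexample
(7, 7): LHS = 1/49, RHS = -48/49 → counterexample
(1, 2): LHS = 1/2, RHS = -1/2 → counterexample
(6, 4): LHS = 1/24, RHS = -23/24 → counterexample
(2, 2): LHS = 1/4, RHS = -3/4 → counterexample

That makes 5 counterexamples.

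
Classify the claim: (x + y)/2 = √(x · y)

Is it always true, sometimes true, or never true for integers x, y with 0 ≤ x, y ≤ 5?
It holds at (x, y) = (4, 4) (both sides equal 4), but fails at (x, y) = (0, 5) (LHS = 5/2, RHS = 0).

Answer: Sometimes true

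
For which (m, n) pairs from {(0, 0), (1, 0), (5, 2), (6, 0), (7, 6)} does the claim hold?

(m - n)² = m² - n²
(0, 0), (1, 0), (6, 0)

Testing each pair:
(0, 0): LHS = 0, RHS = 0 → holds
(1, 0): LHS = 1, RHS = 1 → holds
(5, 2): LHS = 9, RHS = 21 → fails
(6, 0): LHS = 36, RHS = 36 → holds
(7, 6): LHS = 1, RHS = 13 → fails

3 of 5 pairs satisfy the claim.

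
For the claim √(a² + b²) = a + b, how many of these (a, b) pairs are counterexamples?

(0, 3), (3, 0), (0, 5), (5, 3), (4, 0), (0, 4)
Testing each pair:
(0, 3): LHS = 3, RHS = 3 → satisfies claim
(3, 0): LHS = 3, RHS = 3 → satisfies claim
(0, 5): LHS = 5, RHS = 5 → satisfies claim
(5, 3): LHS = √(34) ≈ 5.831, RHS = 8 → counterexample
(4, 0): LHS = 4, RHS = 4 → satisfies claim
(0, 4): LHS = 4, RHS = 4 → satisfies claim

That makes 1 counterexample.

Answer: 1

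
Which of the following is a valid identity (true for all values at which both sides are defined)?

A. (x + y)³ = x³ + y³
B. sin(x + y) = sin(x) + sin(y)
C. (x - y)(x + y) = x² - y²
C

A: fails at (1, 1) — LHS = 8, RHS = 2.
B: fails at (1, 4) — LHS = sin(5) ≈ -0.9589, RHS = sin(4) + sin(1) ≈ 0.08467.
C: holds — e.g. at (0, 1), both sides equal -1.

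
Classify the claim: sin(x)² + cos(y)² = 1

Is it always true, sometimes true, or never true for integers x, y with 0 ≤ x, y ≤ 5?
Sometimes true

It holds at (x, y) = (0, 0) (both sides equal 1), but fails at (x, y) = (1, 5) (LHS = cos(5)² + sin(1)² ≈ 0.7885, RHS = 1).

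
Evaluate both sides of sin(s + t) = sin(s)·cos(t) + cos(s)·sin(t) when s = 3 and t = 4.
LHS = sin(3 + 4) = sin(7) ≈ 0.657
RHS = sin(3)·cos(4) + cos(3)·sin(4) = sin(3)·cos(4) + sin(4)·cos(3) ≈ 0.657

LHS = RHS: the two sides agree.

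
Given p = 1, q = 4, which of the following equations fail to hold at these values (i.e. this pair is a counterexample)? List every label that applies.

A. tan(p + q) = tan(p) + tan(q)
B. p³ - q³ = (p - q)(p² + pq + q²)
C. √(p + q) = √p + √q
Evaluating each claim at the given values:
A. LHS = tan(5) ≈ -3.381, RHS = tan(4) + tan(1) ≈ 2.715 → fails here (LHS ≠ RHS)
B. LHS = -63, RHS = -63 → holds here (LHS = RHS)
C. LHS = √(5) ≈ 2.236, RHS = 3 → fails here (LHS ≠ RHS)

Answer: A, C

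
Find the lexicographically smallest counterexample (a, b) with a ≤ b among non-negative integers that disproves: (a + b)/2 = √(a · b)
At (0, 0): both sides equal 0, so it holds there.

Substituting (0, 1) into the claim:
LHS = (0 + 1)/2 = 1/2
RHS = √(0 · 1) = 0

Since LHS ≠ RHS, this pair disproves the claim, and no lexicographically smaller pair (a ≤ b, non-negative integers) does.

For instance (1, 6) is also a counterexample (LHS = 7/2, RHS = √(6) ≈ 2.449), but it's lexicographically larger.

Answer: (a, b) = (0, 1)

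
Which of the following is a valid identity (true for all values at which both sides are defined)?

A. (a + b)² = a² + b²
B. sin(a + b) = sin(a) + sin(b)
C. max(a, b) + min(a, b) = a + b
A: fails at (3, 7) — LHS = 100, RHS = 58.
B: fails at (6, 7) — LHS = sin(13) ≈ 0.4202, RHS = sin(6) + sin(7) ≈ 0.3776.
C: holds — e.g. at (0, 1), both sides equal 1.

Answer: C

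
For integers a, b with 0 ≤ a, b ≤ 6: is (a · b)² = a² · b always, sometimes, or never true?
It holds at (a, b) = (0, 4) (both sides equal 0), but fails at (a, b) = (2, 4) (LHS = 64, RHS = 16).

Answer: Sometimes true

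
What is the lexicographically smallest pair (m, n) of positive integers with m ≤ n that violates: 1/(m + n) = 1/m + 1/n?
Substituting (1, 1) into the claim:
LHS = 1/(1 + 1) = 1/2
RHS = 1/1 + 1/1 = 2

Since LHS ≠ RHS, this pair disproves the claim, and no lexicographically smaller pair (m ≤ n, positive integers) does.

For instance (2, 2) is also a counterexample (LHS = 1/4, RHS = 1), but it's lexicographically larger.

Answer: (m, n) = (1, 1)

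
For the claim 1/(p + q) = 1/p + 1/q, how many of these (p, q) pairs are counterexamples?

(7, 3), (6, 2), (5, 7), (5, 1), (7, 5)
5

Testing each pair:
(7, 3): LHS = 1/10, RHS = 10/21 → counterexample
(6, 2): LHS = 1/8, RHS = 2/3 → counterexample
(5, 7): LHS = 1/12, RHS = 12/35 → counterexample
(5, 1): LHS = 1/6, RHS = 6/5 → counterexample
(7, 5): LHS = 1/12, RHS = 12/35 → counterexample

That makes 5 counterexamples.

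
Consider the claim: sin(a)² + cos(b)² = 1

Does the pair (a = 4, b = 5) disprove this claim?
Substituting a = 4, b = 5:
LHS = sin(4)² + cos(5)² ≈ 0.6532
RHS = 1

Since LHS ≠ RHS, this pair disproves the claim.

Answer: Yes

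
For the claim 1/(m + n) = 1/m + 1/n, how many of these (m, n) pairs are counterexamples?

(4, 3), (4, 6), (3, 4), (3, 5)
4

Testing each pair:
(4, 3): LHS = 1/7, RHS = 7/12 → counterexample
(4, 6): LHS = 1/10, RHS = 5/12 → counterexample
(3, 4): LHS = 1/7, RHS = 7/12 → counterexample
(3, 5): LHS = 1/8, RHS = 8/15 → counterexample

That makes 4 counterexamples.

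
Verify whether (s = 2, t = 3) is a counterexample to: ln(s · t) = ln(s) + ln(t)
Substituting s = 2, t = 3:
LHS = ln(2 · 3) = ln(6) ≈ 1.792
RHS = ln(2) + ln(3) ≈ 1.792

The sides agree, so this pair does not disprove the claim.

Answer: No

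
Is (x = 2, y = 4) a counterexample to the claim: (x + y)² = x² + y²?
Substituting x = 2, y = 4:
LHS = (2 + 4)² = 36
RHS = 2² + 4² = 20

Since LHS ≠ RHS, this pair disproves the claim.

Answer: Yes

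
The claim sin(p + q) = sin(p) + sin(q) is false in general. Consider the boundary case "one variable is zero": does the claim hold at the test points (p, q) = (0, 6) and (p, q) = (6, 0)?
Yes, holds at both test points

At (0, 6): LHS = sin(6) ≈ -0.2794, RHS = sin(6) ≈ -0.2794 → equal
At (6, 0): LHS = sin(6) ≈ -0.2794, RHS = sin(6) ≈ -0.2794 → equal

So the claim does hold at both of these boundary points, even though it is not an identity.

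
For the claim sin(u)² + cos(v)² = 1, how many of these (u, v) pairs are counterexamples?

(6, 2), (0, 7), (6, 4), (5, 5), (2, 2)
Testing each pair:
(6, 2): LHS = sin(6)² + cos(2)² ≈ 0.2513, RHS = 1 → counterexample
(0, 7): LHS = cos(7)² ≈ 0.5684, RHS = 1 → counterexample
(6, 4): LHS = sin(6)² + cos(4)² ≈ 0.5053, RHS = 1 → counterexample
(5, 5): LHS = cos(5)² + sin(5)² = 1, RHS = 1 → satisfies claim
(2, 2): LHS = cos(2)² + sin(2)² = 1, RHS = 1 → satisfies claim

That makes 3 counterexamples.

Answer: 3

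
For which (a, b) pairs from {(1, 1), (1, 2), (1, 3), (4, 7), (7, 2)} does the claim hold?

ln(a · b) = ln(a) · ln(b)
Testing each pair:
(1, 1): LHS = 0, RHS = 0 → holds
(1, 2): LHS = ln(2) ≈ 0.6931, RHS = 0 → fails
(1, 3): LHS = ln(3) ≈ 1.099, RHS = 0 → fails
(4, 7): LHS = ln(28) ≈ 3.332, RHS = ln(4)·ln(7) ≈ 2.698 → fails
(7, 2): LHS = ln(14) ≈ 2.639, RHS = ln(2)·ln(7) ≈ 1.349 → fails

1 of 5 pairs satisfies the claim.

Answer: (1, 1)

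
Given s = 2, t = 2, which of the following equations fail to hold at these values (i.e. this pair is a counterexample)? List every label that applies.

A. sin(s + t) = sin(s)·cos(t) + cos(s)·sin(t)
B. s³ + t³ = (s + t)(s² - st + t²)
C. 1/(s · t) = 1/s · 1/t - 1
Evaluating each claim at the given values:
A. LHS = sin(4) ≈ -0.7568, RHS = 2·sin(2)·cos(2) ≈ -0.7568 → holds here (LHS = RHS)
B. LHS = 16, RHS = 16 → holds here (LHS = RHS)
C. LHS = 1/4, RHS = -3/4 → fails here (LHS ≠ RHS)

Answer: C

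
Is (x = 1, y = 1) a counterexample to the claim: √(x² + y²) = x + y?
Yes

Substituting x = 1, y = 1:
LHS = √(1² + 1²) = √(2) ≈ 1.414
RHS = 1 + 1 = 2

Since LHS ≠ RHS, this pair disproves the claim.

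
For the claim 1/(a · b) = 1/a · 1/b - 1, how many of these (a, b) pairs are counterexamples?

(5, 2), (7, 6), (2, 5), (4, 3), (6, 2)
5

Testing each pair:
(5, 2): LHS = 1/10, RHS = -9/10 → counterexample
(7, 6): LHS = 1/42, RHS = -41/42 → counterexample
(2, 5): LHS = 1/10, RHS = -9/10 → counterexample
(4, 3): LHS = 1/12, RHS = -11/12 → counterexample
(6, 2): LHS = 1/12, RHS = -11/12 → counterexample

That makes 5 counterexamples.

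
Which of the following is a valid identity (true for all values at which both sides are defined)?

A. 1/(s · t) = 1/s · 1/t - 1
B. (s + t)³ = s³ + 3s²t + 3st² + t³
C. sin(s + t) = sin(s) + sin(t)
A: fails at (5, 8) — LHS = 1/40, RHS = -39/40.
B: holds — e.g. at (2, 3), both sides equal 125.
C: fails at (1, 4) — LHS = sin(5) ≈ -0.9589, RHS = sin(4) + sin(1) ≈ 0.08467.

Answer: B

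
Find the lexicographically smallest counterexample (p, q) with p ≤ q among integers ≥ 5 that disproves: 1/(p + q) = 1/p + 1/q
(p, q) = (5, 5)

Substituting (5, 5) into the claim:
LHS = 1/(5 + 5) = 1/10
RHS = 1/5 + 1/5 = 2/5

Since LHS ≠ RHS, this pair disproves the claim, and no lexicographically smaller pair (p ≤ q, integers ≥ 5) does.

For instance (8, 12) is also a counterexample (LHS = 1/20, RHS = 5/24), but it's lexicographically larger.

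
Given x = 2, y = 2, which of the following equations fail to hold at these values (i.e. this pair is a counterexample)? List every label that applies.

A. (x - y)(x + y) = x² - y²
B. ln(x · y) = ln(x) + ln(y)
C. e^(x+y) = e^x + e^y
C

Evaluating each claim at the given values:
A. LHS = 0, RHS = 0 → holds here (LHS = RHS)
B. LHS = ln(4) ≈ 1.386, RHS = 2·ln(2) ≈ 1.386 → holds here (LHS = RHS)
C. LHS = e^4 ≈ 54.6, RHS = 2·e^2 ≈ 14.78 → fails here (LHS ≠ RHS)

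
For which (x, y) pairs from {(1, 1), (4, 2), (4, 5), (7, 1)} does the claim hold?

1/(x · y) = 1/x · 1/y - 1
None

Testing each pair:
(1, 1): LHS = 1, RHS = 0 → fails
(4, 2): LHS = 1/8, RHS = -7/8 → fails
(4, 5): LHS = 1/20, RHS = -19/20 → fails
(7, 1): LHS = 1/7, RHS = -6/7 → fails

No pair satisfies the claim.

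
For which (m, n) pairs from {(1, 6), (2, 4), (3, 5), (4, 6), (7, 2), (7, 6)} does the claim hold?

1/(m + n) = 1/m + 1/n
None

Testing each pair:
(1, 6): LHS = 1/7, RHS = 7/6 → fails
(2, 4): LHS = 1/6, RHS = 3/4 → fails
(3, 5): LHS = 1/8, RHS = 8/15 → fails
(4, 6): LHS = 1/10, RHS = 5/12 → fails
(7, 2): LHS = 1/9, RHS = 9/14 → fails
(7, 6): LHS = 1/13, RHS = 13/42 → fails

No pair satisfies the claim.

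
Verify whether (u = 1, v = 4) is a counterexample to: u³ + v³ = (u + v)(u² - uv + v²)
No

Substituting u = 1, v = 4:
LHS = 1³ + 4³ = 65
RHS = (1 + 4)(1² - 1·4 + 4²) = 65

The sides agree, so this pair does not disprove the claim.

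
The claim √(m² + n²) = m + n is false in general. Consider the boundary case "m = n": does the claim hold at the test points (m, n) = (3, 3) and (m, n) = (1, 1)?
At (3, 3): LHS = 3·√(2) ≈ 4.243 ≠ RHS = 6
At (1, 1): LHS = √(2) ≈ 1.414 ≠ RHS = 2

Answer: No, fails at both test points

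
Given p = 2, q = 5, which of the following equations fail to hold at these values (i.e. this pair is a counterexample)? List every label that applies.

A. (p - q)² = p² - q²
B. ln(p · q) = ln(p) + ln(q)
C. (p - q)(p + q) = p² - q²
A

Evaluating each claim at the given values:
A. LHS = 9, RHS = -21 → fails here (LHS ≠ RHS)
B. LHS = ln(10) ≈ 2.303, RHS = ln(2) + ln(5) ≈ 2.303 → holds here (LHS = RHS)
C. LHS = -21, RHS = -21 → holds here (LHS = RHS)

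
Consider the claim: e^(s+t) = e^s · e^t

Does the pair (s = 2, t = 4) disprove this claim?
No

Substituting s = 2, t = 4:
LHS = e^(2+4) = e^6 ≈ 403.4
RHS = e^2 · e^4 = e^6 ≈ 403.4

The sides agree, so this pair does not disprove the claim.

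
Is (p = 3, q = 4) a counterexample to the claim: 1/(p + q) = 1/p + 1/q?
Yes

Substituting p = 3, q = 4:
LHS = 1/(3 + 4) = 1/7
RHS = 1/3 + 1/4 = 7/12

Since LHS ≠ RHS, this pair disproves the claim.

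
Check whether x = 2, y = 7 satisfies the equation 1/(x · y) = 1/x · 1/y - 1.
Fails

Substituting x = 2, y = 7:

LHS = 1/(2 · 7) = 1/14
RHS = 1/2 · 1/7 - 1 = -13/14

LHS ≠ RHS, so the equation does not hold at this point.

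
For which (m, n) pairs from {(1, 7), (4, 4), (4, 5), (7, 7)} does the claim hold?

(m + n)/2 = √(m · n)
Testing each pair:
(1, 7): LHS = 4, RHS = √(7) ≈ 2.646 → fails
(4, 4): LHS = 4, RHS = 4 → holds
(4, 5): LHS = 9/2, RHS = 2·√(5) ≈ 4.472 → fails
(7, 7): LHS = 7, RHS = 7 → holds

2 of 4 pairs satisfy the claim.

Answer: (4, 4), (7, 7)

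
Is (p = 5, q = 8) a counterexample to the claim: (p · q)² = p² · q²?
No

Substituting p = 5, q = 8:
LHS = (5 · 8)² = 1600
RHS = 5² · 8² = 1600

The sides agree, so this pair does not disprove the claim.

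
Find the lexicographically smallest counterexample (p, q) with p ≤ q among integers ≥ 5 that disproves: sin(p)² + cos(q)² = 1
Substituting (5, 6) into the claim:
LHS = sin(5)² + cos(6)² ≈ 1.841
RHS = 1

Since LHS ≠ RHS, this pair disproves the claim, and no lexicographically smaller pair (p ≤ q, integers ≥ 5) does.

For instance (7, 12) is also a counterexample (LHS = sin(7)² + cos(12)² ≈ 1.144, RHS = 1), but it's lexicographically larger.

Answer: (p, q) = (5, 6)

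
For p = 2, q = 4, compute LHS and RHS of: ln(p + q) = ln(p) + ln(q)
LHS = ln(2 + 4) = ln(6) ≈ 1.792
RHS = ln(2) + ln(4) ≈ 2.079

LHS ≠ RHS (they differ by about 0.2877), so the equation does not hold here.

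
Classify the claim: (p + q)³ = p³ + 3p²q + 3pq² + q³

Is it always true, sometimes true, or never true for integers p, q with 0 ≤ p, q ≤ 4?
Always true

The identity holds for every pair in the range. For instance at (p, q) = (3, 1): both sides equal 64.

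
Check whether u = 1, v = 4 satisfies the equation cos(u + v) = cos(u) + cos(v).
Substituting u = 1, v = 4:

LHS = cos(1 + 4) = cos(5) ≈ 0.2837
RHS = cos(1) + cos(4) ≈ -0.1133

LHS ≠ RHS, so the equation does not hold at this point.

Answer: Fails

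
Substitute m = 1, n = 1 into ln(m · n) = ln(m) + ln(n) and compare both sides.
LHS = ln(1 · 1) = 0
RHS = ln(1) + ln(1) = 0

LHS = RHS: the two sides agree.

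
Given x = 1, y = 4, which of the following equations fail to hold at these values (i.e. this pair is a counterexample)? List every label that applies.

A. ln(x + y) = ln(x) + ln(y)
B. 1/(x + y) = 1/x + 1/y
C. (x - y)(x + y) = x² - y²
A, B

Evaluating each claim at the given values:
A. LHS = ln(5) ≈ 1.609, RHS = ln(4) ≈ 1.386 → fails here (LHS ≠ RHS)
B. LHS = 1/5, RHS = 5/4 → fails here (LHS ≠ RHS)
C. LHS = -15, RHS = -15 → holds here (LHS = RHS)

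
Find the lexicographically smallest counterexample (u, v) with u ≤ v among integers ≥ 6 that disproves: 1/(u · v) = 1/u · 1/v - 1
Substituting (6, 6) into the claim:
LHS = 1/(6 · 6) = 1/36
RHS = 1/6 · 1/6 - 1 = -35/36

Since LHS ≠ RHS, this pair disproves the claim, and no lexicographically smaller pair (u ≤ v, integers ≥ 6) does.

For instance (8, 10) is also a counterexample (LHS = 1/80, RHS = -79/80), but it's lexicographically larger.

Answer: (u, v) = (6, 6)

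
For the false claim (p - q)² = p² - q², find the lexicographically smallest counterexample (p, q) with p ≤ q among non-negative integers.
At (0, 0): both sides equal 0, so it holds there.

Substituting (0, 1) into the claim:
LHS = (0 - 1)² = 1
RHS = 0² - 1² = -1

Since LHS ≠ RHS, this pair disproves the claim, and no lexicographically smaller pair (p ≤ q, non-negative integers) does.

For instance (2, 4) is also a counterexample (LHS = 4, RHS = -12), but it's lexicographically larger.

Answer: (p, q) = (0, 1)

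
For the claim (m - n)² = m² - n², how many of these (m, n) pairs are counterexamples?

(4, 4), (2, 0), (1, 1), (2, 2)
0

Testing each pair:
(4, 4): LHS = 0, RHS = 0 → satisfies claim
(2, 0): LHS = 4, RHS = 4 → satisfies claim
(1, 1): LHS = 0, RHS = 0 → satisfies claim
(2, 2): LHS = 0, RHS = 0 → satisfies claim

That makes 0 counterexamples.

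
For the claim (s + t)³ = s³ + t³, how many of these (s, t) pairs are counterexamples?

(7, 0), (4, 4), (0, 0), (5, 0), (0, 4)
1

Testing each pair:
(7, 0): LHS = 343, RHS = 343 → satisfies claim
(4, 4): LHS = 512, RHS = 128 → counterexample
(0, 0): LHS = 0, RHS = 0 → satisfies claim
(5, 0): LHS = 125, RHS = 125 → satisfies claim
(0, 4): LHS = 64, RHS = 64 → satisfies claim

That makes 1 counterexample.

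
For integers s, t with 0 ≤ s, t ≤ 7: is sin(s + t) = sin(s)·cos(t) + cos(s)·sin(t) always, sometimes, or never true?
The identity holds for every pair in the range. For instance at (s, t) = (4, 6): both sides equal sin(10) ≈ -0.544.

Answer: Always true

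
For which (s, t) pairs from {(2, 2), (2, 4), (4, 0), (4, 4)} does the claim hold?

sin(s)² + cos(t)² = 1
(2, 2), (4, 4)

Testing each pair:
(2, 2): LHS = cos(2)² + sin(2)² = 1, RHS = 1 → holds
(2, 4): LHS = cos(4)² + sin(2)² ≈ 1.254, RHS = 1 → fails
(4, 0): LHS = sin(4)² + 1 ≈ 1.573, RHS = 1 → fails
(4, 4): LHS = cos(4)² + sin(4)² = 1, RHS = 1 → holds

2 of 4 pairs satisfy the claim.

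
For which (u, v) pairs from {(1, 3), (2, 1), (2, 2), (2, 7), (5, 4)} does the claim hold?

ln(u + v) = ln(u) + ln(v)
Testing each pair:
(1, 3): LHS = ln(4) ≈ 1.386, RHS = ln(3) ≈ 1.099 → fails
(2, 1): LHS = ln(3) ≈ 1.099, RHS = ln(2) ≈ 0.6931 → fails
(2, 2): LHS = ln(4) ≈ 1.386, RHS = 2·ln(2) ≈ 1.386 → holds
(2, 7): LHS = ln(9) ≈ 2.197, RHS = ln(2) + ln(7) ≈ 2.639 → fails
(5, 4): LHS = ln(9) ≈ 2.197, RHS = ln(4) + ln(5) ≈ 2.996 → fails

1 of 5 pairs satisfies the claim.

Answer: (2, 2)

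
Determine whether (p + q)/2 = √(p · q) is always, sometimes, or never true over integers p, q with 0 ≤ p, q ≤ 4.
Sometimes true

It holds at (p, q) = (2, 2) (both sides equal 2), but fails at (p, q) = (1, 0) (LHS = 1/2, RHS = 0).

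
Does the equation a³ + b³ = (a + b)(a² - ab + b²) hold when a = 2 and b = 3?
Holds

Substituting a = 2, b = 3:

LHS = 2³ + 3³ = 35
RHS = (2 + 3)(2² - 2·3 + 3²) = 35

LHS = RHS, so the equation holds at this point.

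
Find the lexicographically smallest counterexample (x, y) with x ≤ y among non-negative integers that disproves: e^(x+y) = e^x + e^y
Substituting (0, 0) into the claim:
LHS = e^(0+0) = 1
RHS = e^0 + e^0 = 2

Since LHS ≠ RHS, this pair disproves the claim, and no lexicographically smaller pair (x ≤ y, non-negative integers) does.

For instance (1, 6) is also a counterexample (LHS = e^7 ≈ 1097, RHS = e + e^6 ≈ 406.1), but it's lexicographically larger.

Answer: (x, y) = (0, 0)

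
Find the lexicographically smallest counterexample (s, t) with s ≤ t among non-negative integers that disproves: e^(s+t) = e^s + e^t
(s, t) = (0, 0)

Substituting (0, 0) into the claim:
LHS = e^(0+0) = 1
RHS = e^0 + e^0 = 2

Since LHS ≠ RHS, this pair disproves the claim, and no lexicographically smaller pair (s ≤ t, non-negative integers) does.

For instance (2, 4) is also a counterexample (LHS = e^6 ≈ 403.4, RHS = e^2 + e^4 ≈ 61.99), but it's lexicographically larger.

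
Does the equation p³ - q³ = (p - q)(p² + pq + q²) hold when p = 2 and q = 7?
Holds

Substituting p = 2, q = 7:

LHS = 2³ - 7³ = -335
RHS = (2 - 7)(2² + 2·7 + 7²) = -335

LHS = RHS, so the equation holds at this point.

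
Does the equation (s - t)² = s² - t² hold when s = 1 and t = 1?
Holds

Substituting s = 1, t = 1:

LHS = (1 - 1)² = 0
RHS = 1² - 1² = 0

LHS = RHS, so the equation holds at this point.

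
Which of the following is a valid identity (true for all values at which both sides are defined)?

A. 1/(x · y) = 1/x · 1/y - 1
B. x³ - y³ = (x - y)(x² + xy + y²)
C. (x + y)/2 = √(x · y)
B

A: fails at (3, 4) — LHS = 1/12, RHS = -11/12.
B: holds — e.g. at (4, 5), both sides equal -61.
C: fails at (2, 3) — LHS = 5/2, RHS = √(6) ≈ 2.449.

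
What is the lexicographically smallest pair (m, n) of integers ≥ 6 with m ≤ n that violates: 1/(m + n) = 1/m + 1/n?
(m, n) = (6, 6)

Substituting (6, 6) into the claim:
LHS = 1/(6 + 6) = 1/12
RHS = 1/6 + 1/6 = 1/3

Since LHS ≠ RHS, this pair disproves the claim, and no lexicographically smaller pair (m ≤ n, integers ≥ 6) does.

For instance (13, 13) is also a counterexample (LHS = 1/26, RHS = 2/13), but it's lexicographically larger.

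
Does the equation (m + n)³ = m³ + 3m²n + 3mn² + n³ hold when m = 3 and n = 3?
Substituting m = 3, n = 3:

LHS = (3 + 3)³ = 216
RHS = 3³ + 3·3²·3 + 3·3·3² + 3³ = 216

LHS = RHS, so the equation holds at this point.

Answer: Holds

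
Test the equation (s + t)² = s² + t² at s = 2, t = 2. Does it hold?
Fails

Substituting s = 2, t = 2:

LHS = (2 + 2)² = 16
RHS = 2² + 2² = 8

LHS ≠ RHS, so the equation does not hold at this point.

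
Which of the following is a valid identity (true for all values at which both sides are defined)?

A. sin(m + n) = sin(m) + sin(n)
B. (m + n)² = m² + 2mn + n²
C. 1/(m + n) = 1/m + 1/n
B

A: fails at (1, 3) — LHS = sin(4) ≈ -0.7568, RHS = sin(3) + sin(1) ≈ 0.9826.
B: holds — e.g. at (5, 8), both sides equal 169.
C: fails at (3, 5) — LHS = 1/8, RHS = 8/15.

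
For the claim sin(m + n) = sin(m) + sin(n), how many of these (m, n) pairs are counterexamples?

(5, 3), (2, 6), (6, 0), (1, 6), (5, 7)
Testing each pair:
(5, 3): LHS = sin(8) ≈ 0.9894, RHS = sin(5) + sin(3) ≈ -0.8178 → counterexample
(2, 6): LHS = sin(8) ≈ 0.9894, RHS = sin(6) + sin(2) ≈ 0.6299 → counterexample
(6, 0): LHS = sin(6) ≈ -0.2794, RHS = sin(6) ≈ -0.2794 → satisfies claim
(1, 6): LHS = sin(7) ≈ 0.657, RHS = sin(6) + sin(1) ≈ 0.5621 → counterexample
(5, 7): LHS = sin(12) ≈ -0.5366, RHS = sin(5) + sin(7) ≈ -0.3019 → counterexample

That makes 4 counterexamples.

Answer: 4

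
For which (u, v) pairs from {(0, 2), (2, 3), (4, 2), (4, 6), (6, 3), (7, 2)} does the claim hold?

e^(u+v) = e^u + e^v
None

Testing each pair:
(0, 2): LHS = e^2 ≈ 7.389, RHS = 1 + e^2 ≈ 8.389 → fails
(2, 3): LHS = e^5 ≈ 148.4, RHS = e^2 + e^3 ≈ 27.47 → fails
(4, 2): LHS = e^6 ≈ 403.4, RHS = e^2 + e^4 ≈ 61.99 → fails
(4, 6): LHS = e^10 ≈ 22026.5, RHS = e^4 + e^6 ≈ 458 → fails
(6, 3): LHS = e^9 ≈ 8103, RHS = e^3 + e^6 ≈ 423.5 → fails
(7, 2): LHS = e^9 ≈ 8103, RHS = e^2 + e^7 ≈ 1104 → fails

No pair satisfies the claim.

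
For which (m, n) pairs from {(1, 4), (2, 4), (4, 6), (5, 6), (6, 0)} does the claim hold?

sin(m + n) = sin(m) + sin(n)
(6, 0)

Testing each pair:
(1, 4): LHS = sin(5) ≈ -0.9589, RHS = sin(4) + sin(1) ≈ 0.08467 → fails
(2, 4): LHS = sin(6) ≈ -0.2794, RHS = sin(4) + sin(2) ≈ 0.1525 → fails
(4, 6): LHS = sin(10) ≈ -0.544, RHS = sin(4) + sin(6) ≈ -1.036 → fails
(5, 6): LHS = sin(11) ≈ -1, RHS = sin(5) + sin(6) ≈ -1.238 → fails
(6, 0): LHS = sin(6) ≈ -0.2794, RHS = sin(6) ≈ -0.2794 → holds

1 of 5 pairs satisfies the claim.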